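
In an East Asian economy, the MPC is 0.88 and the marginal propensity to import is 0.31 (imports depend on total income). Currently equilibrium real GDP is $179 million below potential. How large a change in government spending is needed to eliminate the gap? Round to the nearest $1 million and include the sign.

+$77 million

Spending multiplier = 1/(1 − c + m) = 1/(1 − 0.88 + 0.31) = 1/0.43 ≈ 2.326.
Need ΔY = +$179 million, so ΔG = ΔY/k = (+$179 million) × 0.43 ≈ +$77 million.
The government should increase government spending by $77 million.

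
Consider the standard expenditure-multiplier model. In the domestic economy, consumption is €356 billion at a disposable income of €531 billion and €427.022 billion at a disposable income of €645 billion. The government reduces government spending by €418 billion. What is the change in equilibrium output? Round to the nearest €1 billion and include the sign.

MPC = ΔC/ΔYd = (427.022 − 356)/(645 − 531) = 71.022/114 = 0.623.
Government-spending multiplier = 1/(1 − MPC) = 1/(1 − 0.623) = 1/0.377 ≈ 2.653.
ΔY = k × ΔG = (−€418 billion) / 0.377 ≈ −€1,109 billion.

−€1,109 billion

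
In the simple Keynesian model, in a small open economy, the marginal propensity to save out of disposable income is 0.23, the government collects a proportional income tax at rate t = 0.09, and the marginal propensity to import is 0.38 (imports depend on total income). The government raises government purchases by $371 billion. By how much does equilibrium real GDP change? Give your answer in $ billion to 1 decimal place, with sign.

MPC = 1 − MPS = 1 − 0.23 = 0.77.
Spending multiplier = 1/(1 − c(1−t) + m) = 1/(1 − 0.77×0.91 + 0.38) = 1/0.6793 ≈ 1.472.
ΔY = k × ΔG = (+$371 billion) / 0.6793 ≈ +$546.2 billion.

+$546.2 billion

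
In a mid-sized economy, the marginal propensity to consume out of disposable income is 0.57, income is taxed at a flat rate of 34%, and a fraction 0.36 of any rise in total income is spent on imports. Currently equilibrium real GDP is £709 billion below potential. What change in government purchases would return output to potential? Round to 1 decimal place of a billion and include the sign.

Spending multiplier = 1/(1 − c(1−t) + m) = 1/(1 − 0.57×0.66 + 0.36) = 1/0.9838 ≈ 1.016.
Need ΔY = +£709 billion, so ΔG = ΔY/k = (+£709 billion) × 0.9838 ≈ +£697.5 billion.
The government should increase government purchases by £697.5 billion.

+£697.5 billion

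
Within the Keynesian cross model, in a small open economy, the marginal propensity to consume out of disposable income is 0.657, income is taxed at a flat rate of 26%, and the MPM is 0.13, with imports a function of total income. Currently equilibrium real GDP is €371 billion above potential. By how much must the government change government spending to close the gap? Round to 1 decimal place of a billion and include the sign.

−€238.9 billion

Spending multiplier = 1/(1 − c(1−t) + m) = 1/(1 − 0.657×0.74 + 0.13) = 1/0.64382 ≈ 1.553.
Need ΔY = −€371 billion, so ΔG = ΔY/k = (−€371 billion) × 0.64382 ≈ −€238.9 billion.
The government should cut government spending by €238.9 billion.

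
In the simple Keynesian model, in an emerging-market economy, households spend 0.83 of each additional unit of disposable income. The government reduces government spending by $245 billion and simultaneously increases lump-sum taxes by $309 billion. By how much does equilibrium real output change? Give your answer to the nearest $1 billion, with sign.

−$2,950 billion

Expenditure multiplier = 1/(1 − MPC) = 1/(1 − 0.83) = 1/0.17 ≈ 5.882.
ΔG contributes k·ΔG = (−$245 billion) / 0.17 ≈ −$1,441.2 billion.
ΔT of +$309 billion changes first-round spending by −c·ΔT = −$256.47 billion, contributing k·(−c·ΔT) = (−$256.47 billion) / 0.17 ≈ −$1,508.6 billion.
Net ΔY = k(ΔG − c·ΔT) = (−$501.47 billion) / 0.17 ≈ −$2,950 billion.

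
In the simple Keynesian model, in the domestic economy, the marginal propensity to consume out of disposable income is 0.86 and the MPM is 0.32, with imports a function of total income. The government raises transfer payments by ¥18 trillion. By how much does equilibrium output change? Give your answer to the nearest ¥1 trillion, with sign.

The transfer change shifts disposable income by +¥18 trillion, so first-round consumption changes by c·ΔTR = 0.86 × (+¥18 trillion) = +¥15.48 trillion.
Expenditure multiplier = 1/(1 − c + m) = 1/(1 − 0.86 + 0.32) = 1/0.46 ≈ 2.174.
The transfer multiplier is c × k ≈ 1.87, so ΔY = k × (c·ΔTR) = (+¥15.48 trillion) / 0.46 ≈ +¥34 trillion.

+¥34 trillion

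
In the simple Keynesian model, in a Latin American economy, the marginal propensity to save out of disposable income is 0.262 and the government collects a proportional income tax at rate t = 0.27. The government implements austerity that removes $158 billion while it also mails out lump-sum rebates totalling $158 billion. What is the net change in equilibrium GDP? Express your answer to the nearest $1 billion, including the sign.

−$90 billion

MPC = 1 − MPS = 1 − 0.262 = 0.738.
Expenditure multiplier = 1/(1 − c(1−t)) = 1/(1 − 0.738×0.73) = 1/0.46126 ≈ 2.168.
ΔG contributes k·ΔG = (−$158 billion) / 0.46126 ≈ −$342.5 billion.
ΔT of −$158 billion changes first-round spending by −c·ΔT = +$116.604 billion, contributing k·(−c·ΔT) = (+$116.604 billion) / 0.46126 ≈ +$252.8 billion.
Net ΔY = k(ΔG − c·ΔT) = (−$41.396 billion) / 0.46126 ≈ −$90 billion.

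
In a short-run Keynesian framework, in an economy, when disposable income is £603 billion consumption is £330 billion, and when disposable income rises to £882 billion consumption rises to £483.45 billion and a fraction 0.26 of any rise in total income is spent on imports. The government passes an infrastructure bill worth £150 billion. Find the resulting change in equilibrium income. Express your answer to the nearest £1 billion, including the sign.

MPC = ΔC/ΔYd = (483.45 − 330)/(882 − 603) = 153.45/279 = 0.55.
Expenditure multiplier = 1/(1 − c + m) = 1/(1 − 0.55 + 0.26) = 1/0.71 ≈ 1.408.
ΔY = k × ΔG = (+£150 billion) / 0.71 ≈ +£211 billion.

+£211 billion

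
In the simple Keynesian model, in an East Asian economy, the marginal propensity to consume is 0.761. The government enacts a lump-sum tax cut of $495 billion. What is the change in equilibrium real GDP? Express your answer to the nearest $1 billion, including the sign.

A lump-sum tax change of −$495 billion shifts disposable income by +$495 billion; first-round consumption changes by −c × ΔT = −0.761 × (−$495 billion) = +$376.695 billion.
Expenditure multiplier = 1/(1 − MPC) = 1/(1 − 0.761) = 1/0.239 ≈ 4.184.
The tax multiplier is −c × k ≈ −3.184, so ΔY = k × (−c·ΔT) = (+$376.695 billion) / 0.239 ≈ +$1,576 billion.

+$1,576 billion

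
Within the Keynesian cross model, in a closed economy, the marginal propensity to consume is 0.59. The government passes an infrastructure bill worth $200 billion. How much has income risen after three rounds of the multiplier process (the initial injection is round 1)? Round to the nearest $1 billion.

$388 billion

Round 1 adds ΔG = $200 billion; each later round is MPC = 0.59 times the previous.
After 3 rounds: 200 + 118 + 69.62 = ΔG·(1 − c^3)/(1 − c) = 200 × (1 − 0.205379)/0.41 ≈ $388 billion.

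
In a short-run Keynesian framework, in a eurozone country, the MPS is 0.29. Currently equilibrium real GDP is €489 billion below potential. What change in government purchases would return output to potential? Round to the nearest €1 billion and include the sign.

MPC = 1 − MPS = 1 − 0.29 = 0.71.
Spending multiplier = 1/(1 − MPC) = 1/(1 − 0.71) = 1/0.29 ≈ 3.448.
Need ΔY = +€489 billion, so ΔG = ΔY/k = (+€489 billion) × 0.29 ≈ +€142 billion.
The government should increase government purchases by €142 billion.

+€142 billion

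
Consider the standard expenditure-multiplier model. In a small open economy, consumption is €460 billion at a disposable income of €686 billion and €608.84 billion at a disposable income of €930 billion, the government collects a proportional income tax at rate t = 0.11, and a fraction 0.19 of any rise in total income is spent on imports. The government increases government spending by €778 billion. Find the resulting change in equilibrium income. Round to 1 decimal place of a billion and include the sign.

+€1,202.3 billion

MPC = ΔC/ΔYd = (608.84 − 460)/(930 − 686) = 148.84/244 = 0.61.
Expenditure multiplier = 1/(1 − c(1−t) + m) = 1/(1 − 0.61×0.89 + 0.19) = 1/0.6471 ≈ 1.545.
ΔY = k × ΔG = (+€778 billion) / 0.6471 ≈ +€1,202.3 billion.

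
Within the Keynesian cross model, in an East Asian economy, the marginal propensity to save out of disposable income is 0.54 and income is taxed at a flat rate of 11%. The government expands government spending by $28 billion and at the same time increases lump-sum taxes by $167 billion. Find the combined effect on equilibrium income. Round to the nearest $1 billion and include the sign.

−$83 billion

MPC = 1 − MPS = 1 − 0.54 = 0.46.
Expenditure multiplier = 1/(1 − c(1−t)) = 1/(1 − 0.46×0.89) = 1/0.5906 ≈ 1.693.
ΔG contributes k·ΔG = (+$28 billion) / 0.5906 ≈ +$47.4 billion.
ΔT of +$167 billion changes first-round spending by −c·ΔT = −$76.82 billion, contributing k·(−c·ΔT) = (−$76.82 billion) / 0.5906 ≈ −$130.1 billion.
Net ΔY = k(ΔG − c·ΔT) = (−$48.82 billion) / 0.5906 ≈ −$83 billion.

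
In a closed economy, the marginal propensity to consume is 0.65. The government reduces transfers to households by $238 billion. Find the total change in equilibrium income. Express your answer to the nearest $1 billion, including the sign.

The transfer change shifts disposable income by −$238 billion, so first-round consumption changes by c·ΔTR = 0.65 × (−$238 billion) = −$154.7 billion.
Expenditure multiplier = 1/(1 − MPC) = 1/(1 − 0.65) = 1/0.35 ≈ 2.857.
The transfer multiplier is c × k ≈ 1.857, so ΔY = k × (c·ΔTR) = (−$154.7 billion) / 0.35 = −$442 billion.

−$442 billion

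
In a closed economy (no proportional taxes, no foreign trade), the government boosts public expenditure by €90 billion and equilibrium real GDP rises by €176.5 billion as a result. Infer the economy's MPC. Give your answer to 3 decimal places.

0.490

Implied spending multiplier k = ΔY/ΔG = 176.5/90 ≈ 1.9611.
Since k = 1/(1 − MPC), MPC = 1 − 1/k = 1 − ΔG/ΔY = 1 − 90/176.5 ≈ 0.490.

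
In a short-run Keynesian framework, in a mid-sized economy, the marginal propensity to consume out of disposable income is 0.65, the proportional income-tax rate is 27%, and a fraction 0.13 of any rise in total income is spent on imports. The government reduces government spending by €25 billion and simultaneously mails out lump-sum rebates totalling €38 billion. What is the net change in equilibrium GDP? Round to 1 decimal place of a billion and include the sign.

Expenditure multiplier = 1/(1 − c(1−t) + m) = 1/(1 − 0.65×0.73 + 0.13) = 1/0.6555 ≈ 1.526.
ΔG contributes k·ΔG = (−€25 billion) / 0.6555 ≈ −€38.1 billion.
ΔT of −€38 billion changes first-round spending by −c·ΔT = +€24.7 billion, contributing k·(−c·ΔT) = (+€24.7 billion) / 0.6555 ≈ +€37.7 billion.
Net ΔY = k(ΔG − c·ΔT) = (−€0.3 billion) / 0.6555 ≈ −€0.5 billion.

−€0.5 billion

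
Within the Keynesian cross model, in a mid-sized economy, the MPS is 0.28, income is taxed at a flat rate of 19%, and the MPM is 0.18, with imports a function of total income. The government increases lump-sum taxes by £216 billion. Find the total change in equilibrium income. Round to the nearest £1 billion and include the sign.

−£261 billion

MPC = 1 − MPS = 1 − 0.28 = 0.72.
A lump-sum tax change of +£216 billion shifts disposable income by −£216 billion; first-round consumption changes by −c × ΔT = −0.72 × (+£216 billion) = −£155.52 billion.
Expenditure multiplier = 1/(1 − c(1−t) + m) = 1/(1 − 0.72×0.81 + 0.18) = 1/0.5968 ≈ 1.676.
The tax multiplier is −c × k ≈ −1.206, so ΔY = k × (−c·ΔT) = (−£155.52 billion) / 0.5968 ≈ −£261 billion.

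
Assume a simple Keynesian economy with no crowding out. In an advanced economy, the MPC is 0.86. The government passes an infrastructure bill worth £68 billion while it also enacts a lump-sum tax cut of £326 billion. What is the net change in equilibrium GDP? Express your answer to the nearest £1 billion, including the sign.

Expenditure multiplier = 1/(1 − MPC) = 1/(1 − 0.86) = 1/0.14 ≈ 7.143.
ΔG contributes k·ΔG = (+£68 billion) / 0.14 ≈ +£485.7 billion.
ΔT of −£326 billion changes first-round spending by −c·ΔT = +£280.36 billion, contributing k·(−c·ΔT) = (+£280.36 billion) / 0.14 ≈ +£2,002.6 billion.
Net ΔY = k(ΔG − c·ΔT) = (+£348.36 billion) / 0.14 ≈ +£2,488 billion.

+£2,488 billion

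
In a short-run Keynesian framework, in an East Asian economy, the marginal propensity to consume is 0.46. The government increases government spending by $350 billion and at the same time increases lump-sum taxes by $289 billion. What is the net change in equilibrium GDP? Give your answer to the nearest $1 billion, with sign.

+$402 billion

Expenditure multiplier = 1/(1 − MPC) = 1/(1 − 0.46) = 1/0.54 ≈ 1.852.
ΔG contributes k·ΔG = (+$350 billion) / 0.54 ≈ +$648.1 billion.
ΔT of +$289 billion changes first-round spending by −c·ΔT = −$132.94 billion, contributing k·(−c·ΔT) = (−$132.94 billion) / 0.54 ≈ −$246.2 billion.
Net ΔY = k(ΔG − c·ΔT) = (+$217.06 billion) / 0.54 ≈ +$402 billion.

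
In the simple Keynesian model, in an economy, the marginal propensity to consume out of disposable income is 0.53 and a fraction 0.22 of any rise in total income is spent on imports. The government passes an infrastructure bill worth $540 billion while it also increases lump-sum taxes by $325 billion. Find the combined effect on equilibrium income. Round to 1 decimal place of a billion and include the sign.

+$533.0 billion

Expenditure multiplier = 1/(1 − c + m) = 1/(1 − 0.53 + 0.22) = 1/0.69 ≈ 1.449.
ΔG contributes k·ΔG = (+$540 billion) / 0.69 ≈ +$782.6 billion.
ΔT of +$325 billion changes first-round spending by −c·ΔT = −$172.25 billion, contributing k·(−c·ΔT) = (−$172.25 billion) / 0.69 ≈ −$249.6 billion.
Net ΔY = k(ΔG − c·ΔT) = (+$367.75 billion) / 0.69 ≈ +$533 billion.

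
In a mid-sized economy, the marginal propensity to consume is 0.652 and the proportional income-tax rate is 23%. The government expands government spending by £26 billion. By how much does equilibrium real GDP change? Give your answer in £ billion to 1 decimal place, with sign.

+£52.2 billion

Government-spending multiplier = 1/(1 − c(1−t)) = 1/(1 − 0.652×0.77) = 1/0.49796 ≈ 2.008.
ΔY = k × ΔG = (+£26 billion) / 0.49796 ≈ +£52.2 billion.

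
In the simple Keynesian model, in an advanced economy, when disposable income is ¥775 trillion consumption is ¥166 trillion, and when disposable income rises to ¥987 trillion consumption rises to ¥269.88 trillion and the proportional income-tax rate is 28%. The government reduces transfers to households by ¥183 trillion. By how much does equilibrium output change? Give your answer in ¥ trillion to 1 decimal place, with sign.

MPC = ΔC/ΔYd = (269.88 − 166)/(987 − 775) = 103.88/212 = 0.49.
The transfer change shifts disposable income by −¥183 trillion, so first-round consumption changes by c·ΔTR = 0.49 × (−¥183 trillion) = −¥89.67 trillion.
Expenditure multiplier = 1/(1 − c(1−t)) = 1/(1 − 0.49×0.72) = 1/0.6472 ≈ 1.545.
The transfer multiplier is c × k ≈ 0.757, so ΔY = k × (c·ΔTR) = (−¥89.67 trillion) / 0.6472 ≈ −¥138.6 trillion.

−¥138.6 trillion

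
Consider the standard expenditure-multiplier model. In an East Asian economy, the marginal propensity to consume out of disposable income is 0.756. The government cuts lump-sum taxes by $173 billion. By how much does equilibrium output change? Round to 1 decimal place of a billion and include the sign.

+$536.0 billion

A lump-sum tax change of −$173 billion shifts disposable income by +$173 billion; first-round consumption changes by −c × ΔT = −0.756 × (−$173 billion) = +$130.788 billion.
Expenditure multiplier = 1/(1 − MPC) = 1/(1 − 0.756) = 1/0.244 ≈ 4.098.
The tax multiplier is −c × k ≈ −3.098, so ΔY = k × (−c·ΔT) = (+$130.788 billion) / 0.244 ≈ +$536 billion.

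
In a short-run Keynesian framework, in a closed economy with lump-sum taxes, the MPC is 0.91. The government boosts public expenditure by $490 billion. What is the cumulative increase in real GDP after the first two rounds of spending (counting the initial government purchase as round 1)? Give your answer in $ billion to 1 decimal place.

$935.9 billion

Round 1 adds ΔG = $490 billion; each later round is MPC = 0.91 times the previous.
After 2 rounds: 490 + 445.9 = ΔG·(1 − c^2)/(1 − c) = 490 × (1 − 0.8281)/0.09 = $935.9 billion.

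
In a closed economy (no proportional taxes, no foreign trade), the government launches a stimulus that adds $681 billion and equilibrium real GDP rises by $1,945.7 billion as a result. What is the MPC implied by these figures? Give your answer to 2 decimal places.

Implied spending multiplier k = ΔY/ΔG = 1,945.7/681 ≈ 2.8571.
Since k = 1/(1 − MPC), MPC = 1 − 1/k = 1 − ΔG/ΔY = 1 − 681/1,945.7 ≈ 0.65.

0.65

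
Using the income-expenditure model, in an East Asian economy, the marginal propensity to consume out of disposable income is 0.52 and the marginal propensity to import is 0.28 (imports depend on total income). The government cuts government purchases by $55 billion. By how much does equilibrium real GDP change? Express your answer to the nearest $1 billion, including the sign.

−$72 billion

Spending multiplier = 1/(1 − c + m) = 1/(1 − 0.52 + 0.28) = 1/0.76 ≈ 1.316.
ΔY = k × ΔG = (−$55 billion) / 0.76 ≈ −$72 billion.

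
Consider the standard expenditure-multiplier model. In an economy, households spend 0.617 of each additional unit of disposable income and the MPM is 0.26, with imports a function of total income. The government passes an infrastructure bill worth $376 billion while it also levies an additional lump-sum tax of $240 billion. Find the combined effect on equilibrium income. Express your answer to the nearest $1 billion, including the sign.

+$354 billion

Expenditure multiplier = 1/(1 − c + m) = 1/(1 − 0.617 + 0.26) = 1/0.643 ≈ 1.555.
ΔG contributes k·ΔG = (+$376 billion) / 0.643 ≈ +$584.8 billion.
ΔT of +$240 billion changes first-round spending by −c·ΔT = −$148.08 billion, contributing k·(−c·ΔT) = (−$148.08 billion) / 0.643 ≈ −$230.3 billion.
Net ΔY = k(ΔG − c·ΔT) = (+$227.92 billion) / 0.643 ≈ +$354 billion.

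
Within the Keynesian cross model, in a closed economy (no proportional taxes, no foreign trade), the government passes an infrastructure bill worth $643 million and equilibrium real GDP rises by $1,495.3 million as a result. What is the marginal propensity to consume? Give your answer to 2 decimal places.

0.57

Implied spending multiplier k = ΔY/ΔG = 1,495.3/643 ≈ 2.3255.
Since k = 1/(1 − MPC), MPC = 1 − 1/k = 1 − ΔG/ΔY = 1 − 643/1,495.3 ≈ 0.57.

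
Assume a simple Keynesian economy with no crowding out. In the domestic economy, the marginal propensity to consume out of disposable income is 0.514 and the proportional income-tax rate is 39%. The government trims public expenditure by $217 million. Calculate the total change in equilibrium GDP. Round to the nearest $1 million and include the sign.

−$316 million

Spending multiplier = 1/(1 − c(1−t)) = 1/(1 − 0.514×0.61) = 1/0.68646 ≈ 1.457.
ΔY = k × ΔG = (−$217 million) / 0.68646 ≈ −$316 million.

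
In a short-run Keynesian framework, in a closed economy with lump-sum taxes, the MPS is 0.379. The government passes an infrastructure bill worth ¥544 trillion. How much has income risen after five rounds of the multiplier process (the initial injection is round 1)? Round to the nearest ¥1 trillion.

¥1,303 trillion

MPC = 1 − MPS = 1 − 0.379 = 0.621.
Round 1 adds ΔG = ¥544 trillion; each later round is MPC = 0.621 times the previous.
After 5 rounds: 544 + 337.824 + 209.788704 + 130.278785184 + 80.903125599264 = ΔG·(1 − c^5)/(1 − c) = 544 × (1 − 0.092354487127101)/0.379 ≈ ¥1,303 trillion.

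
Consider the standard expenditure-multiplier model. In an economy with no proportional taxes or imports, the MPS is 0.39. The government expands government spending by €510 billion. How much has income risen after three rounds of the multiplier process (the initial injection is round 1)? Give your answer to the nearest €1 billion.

€1,011 billion

MPC = 1 − MPS = 1 − 0.39 = 0.61.
Round 1 adds ΔG = €510 billion; each later round is MPC = 0.61 times the previous.
After 3 rounds: 510 + 311.1 + 189.771 = ΔG·(1 − c^3)/(1 − c) = 510 × (1 − 0.226981)/0.39 ≈ €1,011 billion.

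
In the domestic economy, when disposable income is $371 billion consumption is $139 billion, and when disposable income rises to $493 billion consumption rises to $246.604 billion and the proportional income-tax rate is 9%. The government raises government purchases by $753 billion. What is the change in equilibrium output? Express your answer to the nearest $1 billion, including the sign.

MPC = ΔC/ΔYd = (246.604 − 139)/(493 − 371) = 107.604/122 = 0.882.
Spending multiplier = 1/(1 − c(1−t)) = 1/(1 − 0.882×0.91) = 1/0.19738 ≈ 5.066.
ΔY = k × ΔG = (+$753 billion) / 0.19738 ≈ +$3,815 billion.

+$3,815 billion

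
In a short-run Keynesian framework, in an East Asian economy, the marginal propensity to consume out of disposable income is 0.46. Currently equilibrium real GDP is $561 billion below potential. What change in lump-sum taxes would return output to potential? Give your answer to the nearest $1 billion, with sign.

Spending multiplier = 1/(1 − MPC) = 1/(1 − 0.46) = 1/0.54 ≈ 1.852.
Tax multiplier = −c·k = −0.46/0.54 ≈ −0.852. Need ΔY = +$561 billion, so ΔT = ΔY/(−c·k) = −(+$561 billion) × 0.54 / 0.46 ≈ −$659 billion.
The government should cut lump-sum taxes by $659 billion.

−$659 billion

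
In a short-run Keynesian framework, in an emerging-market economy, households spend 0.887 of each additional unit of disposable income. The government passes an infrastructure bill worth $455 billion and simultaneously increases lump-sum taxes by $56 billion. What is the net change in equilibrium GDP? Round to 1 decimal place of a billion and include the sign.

+$3,587.0 billion

Expenditure multiplier = 1/(1 − MPC) = 1/(1 − 0.887) = 1/0.113 ≈ 8.85.
ΔG contributes k·ΔG = (+$455 billion) / 0.113 ≈ +$4,026.5 billion.
ΔT of +$56 billion changes first-round spending by −c·ΔT = −$49.672 billion, contributing k·(−c·ΔT) = (−$49.672 billion) / 0.113 ≈ −$439.6 billion.
Net ΔY = k(ΔG − c·ΔT) = (+$405.328 billion) / 0.113 ≈ +$3,587 billion.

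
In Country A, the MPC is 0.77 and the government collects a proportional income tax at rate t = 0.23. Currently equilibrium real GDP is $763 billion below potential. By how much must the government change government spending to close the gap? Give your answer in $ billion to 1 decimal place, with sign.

+$310.6 billion

Spending multiplier = 1/(1 − c(1−t)) = 1/(1 − 0.77×0.77) = 1/0.4071 ≈ 2.456.
Need ΔY = +$763 billion, so ΔG = ΔY/k = (+$763 billion) × 0.4071 ≈ +$310.6 billion.
The government should increase government spending by $310.6 billion.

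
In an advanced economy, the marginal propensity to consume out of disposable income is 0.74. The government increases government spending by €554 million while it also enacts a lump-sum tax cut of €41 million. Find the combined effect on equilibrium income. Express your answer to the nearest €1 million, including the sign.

Expenditure multiplier = 1/(1 − MPC) = 1/(1 − 0.74) = 1/0.26 ≈ 3.846.
ΔG contributes k·ΔG = (+€554 million) / 0.26 ≈ +€2,130.8 million.
ΔT of −€41 million changes first-round spending by −c·ΔT = +€30.34 million, contributing k·(−c·ΔT) = (+€30.34 million) / 0.26 ≈ +€116.7 million.
Net ΔY = k(ΔG − c·ΔT) = (+€584.34 million) / 0.26 ≈ +€2,247 million.

+€2,247 million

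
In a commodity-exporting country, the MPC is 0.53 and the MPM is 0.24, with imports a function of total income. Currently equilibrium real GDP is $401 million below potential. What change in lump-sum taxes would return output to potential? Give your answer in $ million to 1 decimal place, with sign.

Spending multiplier = 1/(1 − c + m) = 1/(1 − 0.53 + 0.24) = 1/0.71 ≈ 1.408.
Tax multiplier = −c·k = −0.53/0.71 ≈ −0.746. Need ΔY = +$401 million, so ΔT = ΔY/(−c·k) = −(+$401 million) × 0.71 / 0.53 ≈ −$537.2 million.
The government should cut lump-sum taxes by $537.2 million.

−$537.2 million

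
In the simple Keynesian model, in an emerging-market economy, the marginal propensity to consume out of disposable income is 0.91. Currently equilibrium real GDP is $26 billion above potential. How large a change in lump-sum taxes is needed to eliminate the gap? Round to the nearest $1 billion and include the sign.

+$3 billion

Spending multiplier = 1/(1 − MPC) = 1/(1 − 0.91) = 1/0.09 ≈ 11.111.
Tax multiplier = −c·k = −0.91/0.09 ≈ −10.111. Need ΔY = −$26 billion, so ΔT = ΔY/(−c·k) = −(−$26 billion) × 0.09 / 0.91 ≈ +$3 billion.
The government should raise lump-sum taxes by $3 billion.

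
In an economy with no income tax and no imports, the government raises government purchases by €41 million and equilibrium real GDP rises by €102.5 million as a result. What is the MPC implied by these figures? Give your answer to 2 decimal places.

Implied spending multiplier k = ΔY/ΔG = 102.5/41 = 2.5.
Since k = 1/(1 − MPC), MPC = 1 − 1/k = 1 − ΔG/ΔY = 1 − 41/102.5 = 0.60.

0.60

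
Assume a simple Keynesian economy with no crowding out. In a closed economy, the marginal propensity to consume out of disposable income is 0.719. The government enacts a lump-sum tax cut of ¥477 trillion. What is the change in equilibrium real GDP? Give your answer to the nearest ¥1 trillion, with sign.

+¥1,221 trillion

A lump-sum tax change of −¥477 trillion shifts disposable income by +¥477 trillion; first-round consumption changes by −c × ΔT = −0.719 × (−¥477 trillion) = +¥342.963 trillion.
Expenditure multiplier = 1/(1 − MPC) = 1/(1 − 0.719) = 1/0.281 ≈ 3.559.
The tax multiplier is −c × k ≈ −2.559, so ΔY = k × (−c·ΔT) = (+¥342.963 trillion) / 0.281 ≈ +¥1,221 trillion.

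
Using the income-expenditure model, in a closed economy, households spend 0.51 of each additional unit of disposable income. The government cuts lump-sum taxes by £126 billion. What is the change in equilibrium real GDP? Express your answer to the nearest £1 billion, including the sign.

A lump-sum tax change of −£126 billion shifts disposable income by +£126 billion; first-round consumption changes by −c × ΔT = −0.51 × (−£126 billion) = +£64.26 billion.
Expenditure multiplier = 1/(1 − MPC) = 1/(1 − 0.51) = 1/0.49 ≈ 2.041.
The tax multiplier is −c × k ≈ −1.041, so ΔY = k × (−c·ΔT) = (+£64.26 billion) / 0.49 ≈ +£131 billion.

+£131 billion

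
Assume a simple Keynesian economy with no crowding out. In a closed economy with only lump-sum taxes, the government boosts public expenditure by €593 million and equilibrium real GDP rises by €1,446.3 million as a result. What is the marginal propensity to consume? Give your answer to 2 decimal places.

Implied spending multiplier k = ΔY/ΔG = 1,446.3/593 ≈ 2.439.
Since k = 1/(1 − MPC), MPC = 1 − 1/k = 1 − ΔG/ΔY = 1 − 593/1,446.3 ≈ 0.59.

0.59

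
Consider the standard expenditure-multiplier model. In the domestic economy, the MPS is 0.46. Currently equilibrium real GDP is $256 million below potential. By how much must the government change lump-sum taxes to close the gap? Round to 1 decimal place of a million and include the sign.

MPC = 1 − MPS = 1 − 0.46 = 0.54.
Spending multiplier = 1/(1 − MPC) = 1/(1 − 0.54) = 1/0.46 ≈ 2.174.
Tax multiplier = −c·k = −0.54/0.46 ≈ −1.174. Need ΔY = +$256 million, so ΔT = ΔY/(−c·k) = −(+$256 million) × 0.46 / 0.54 ≈ −$218.1 million.
The government should cut lump-sum taxes by $218.1 million.

−$218.1 million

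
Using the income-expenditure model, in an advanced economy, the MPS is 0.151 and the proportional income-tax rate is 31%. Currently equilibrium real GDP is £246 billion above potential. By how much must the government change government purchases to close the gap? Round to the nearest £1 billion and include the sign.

MPC = 1 − MPS = 1 − 0.151 = 0.849.
Spending multiplier = 1/(1 − c(1−t)) = 1/(1 − 0.849×0.69) = 1/0.41419 ≈ 2.414.
Need ΔY = −£246 billion, so ΔG = ΔY/k = (−£246 billion) × 0.41419 ≈ −£102 billion.
The government should cut government purchases by £102 billion.

−£102 billion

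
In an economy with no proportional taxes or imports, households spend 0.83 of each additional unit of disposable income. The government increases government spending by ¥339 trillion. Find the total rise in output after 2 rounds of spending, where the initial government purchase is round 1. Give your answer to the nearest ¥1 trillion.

Round 1 adds ΔG = ¥339 trillion; each later round is MPC = 0.83 times the previous.
After 2 rounds: 339 + 281.37 = ΔG·(1 − c^2)/(1 − c) = 339 × (1 − 0.6889)/0.17 ≈ ¥620 trillion.

¥620 trillion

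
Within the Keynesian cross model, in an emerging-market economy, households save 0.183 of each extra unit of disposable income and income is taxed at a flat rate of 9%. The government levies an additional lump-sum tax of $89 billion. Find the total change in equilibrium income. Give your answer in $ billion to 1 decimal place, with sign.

−$283.4 billion

MPC = 1 − MPS = 1 − 0.183 = 0.817.
A lump-sum tax change of +$89 billion shifts disposable income by −$89 billion; first-round consumption changes by −c × ΔT = −0.817 × (+$89 billion) = −$72.713 billion.
Expenditure multiplier = 1/(1 − c(1−t)) = 1/(1 − 0.817×0.91) = 1/0.25653 ≈ 3.898.
The tax multiplier is −c × k ≈ −3.185, so ΔY = k × (−c·ΔT) = (−$72.713 billion) / 0.25653 ≈ −$283.4 billion.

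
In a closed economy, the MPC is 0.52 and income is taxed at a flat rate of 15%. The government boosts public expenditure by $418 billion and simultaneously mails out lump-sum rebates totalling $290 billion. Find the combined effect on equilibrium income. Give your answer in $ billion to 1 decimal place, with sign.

+$1,019.4 billion

Expenditure multiplier = 1/(1 − c(1−t)) = 1/(1 − 0.52×0.85) = 1/0.558 ≈ 1.792.
ΔG contributes k·ΔG = (+$418 billion) / 0.558 ≈ +$749.1 billion.
ΔT of −$290 billion changes first-round spending by −c·ΔT = +$150.8 billion, contributing k·(−c·ΔT) = (+$150.8 billion) / 0.558 ≈ +$270.3 billion.
Net ΔY = k(ΔG − c·ΔT) = (+$568.8 billion) / 0.558 ≈ +$1,019.4 billion.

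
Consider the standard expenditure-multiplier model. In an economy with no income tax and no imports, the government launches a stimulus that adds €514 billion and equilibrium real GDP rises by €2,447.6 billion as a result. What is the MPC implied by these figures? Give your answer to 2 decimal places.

Implied spending multiplier k = ΔY/ΔG = 2,447.6/514 ≈ 4.7619.
Since k = 1/(1 − MPC), MPC = 1 − 1/k = 1 − ΔG/ΔY = 1 − 514/2,447.6 ≈ 0.79.

0.79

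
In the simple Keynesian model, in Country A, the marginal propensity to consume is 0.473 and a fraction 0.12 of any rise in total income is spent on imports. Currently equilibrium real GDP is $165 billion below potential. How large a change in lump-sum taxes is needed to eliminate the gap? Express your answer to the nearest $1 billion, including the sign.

−$226 billion

Spending multiplier = 1/(1 − c + m) = 1/(1 − 0.473 + 0.12) = 1/0.647 ≈ 1.546.
Tax multiplier = −c·k = −0.473/0.647 ≈ −0.731. Need ΔY = +$165 billion, so ΔT = ΔY/(−c·k) = −(+$165 billion) × 0.647 / 0.473 ≈ −$226 billion.
The government should cut lump-sum taxes by $226 billion.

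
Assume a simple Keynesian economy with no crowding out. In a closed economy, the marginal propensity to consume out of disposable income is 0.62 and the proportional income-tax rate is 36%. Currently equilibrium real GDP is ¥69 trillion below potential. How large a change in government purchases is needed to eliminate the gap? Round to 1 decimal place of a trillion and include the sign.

+¥41.6 trillion

Spending multiplier = 1/(1 − c(1−t)) = 1/(1 − 0.62×0.64) = 1/0.6032 ≈ 1.658.
Need ΔY = +¥69 trillion, so ΔG = ΔY/k = (+¥69 trillion) × 0.6032 ≈ +¥41.6 trillion.
The government should increase government purchases by ¥41.6 trillion.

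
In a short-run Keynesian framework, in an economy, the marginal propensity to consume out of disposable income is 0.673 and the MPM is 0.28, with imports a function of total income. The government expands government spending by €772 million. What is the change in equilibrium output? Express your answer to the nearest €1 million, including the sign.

Expenditure multiplier = 1/(1 − c + m) = 1/(1 − 0.673 + 0.28) = 1/0.607 ≈ 1.647.
ΔY = k × ΔG = (+€772 million) / 0.607 ≈ +€1,272 million.

+€1,272 million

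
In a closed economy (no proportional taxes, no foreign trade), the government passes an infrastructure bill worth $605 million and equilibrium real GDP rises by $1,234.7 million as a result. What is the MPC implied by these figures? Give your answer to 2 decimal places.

0.51

Implied spending multiplier k = ΔY/ΔG = 1,234.7/605 ≈ 2.0408.
Since k = 1/(1 − MPC), MPC = 1 − 1/k = 1 − ΔG/ΔY = 1 − 605/1,234.7 ≈ 0.51.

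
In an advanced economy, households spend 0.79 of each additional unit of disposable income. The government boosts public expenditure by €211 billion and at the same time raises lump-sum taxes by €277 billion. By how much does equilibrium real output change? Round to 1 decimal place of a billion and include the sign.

Expenditure multiplier = 1/(1 − MPC) = 1/(1 − 0.79) = 1/0.21 ≈ 4.762.
ΔG contributes k·ΔG = (+€211 billion) / 0.21 ≈ +€1,004.8 billion.
ΔT of +€277 billion changes first-round spending by −c·ΔT = −€218.83 billion, contributing k·(−c·ΔT) = (−€218.83 billion) / 0.21 ≈ −€1,042 billion.
Net ΔY = k(ΔG − c·ΔT) = (−€7.83 billion) / 0.21 ≈ −€37.3 billion.

−€37.3 billion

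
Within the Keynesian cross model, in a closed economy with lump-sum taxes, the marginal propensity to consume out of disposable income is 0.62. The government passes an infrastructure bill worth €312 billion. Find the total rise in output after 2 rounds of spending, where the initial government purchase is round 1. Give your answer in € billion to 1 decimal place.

Round 1 adds ΔG = €312 billion; each later round is MPC = 0.62 times the previous.
After 2 rounds: 312 + 193.44 = ΔG·(1 − c^2)/(1 − c) = 312 × (1 − 0.3844)/0.38 ≈ €505.4 billion.

€505.4 billion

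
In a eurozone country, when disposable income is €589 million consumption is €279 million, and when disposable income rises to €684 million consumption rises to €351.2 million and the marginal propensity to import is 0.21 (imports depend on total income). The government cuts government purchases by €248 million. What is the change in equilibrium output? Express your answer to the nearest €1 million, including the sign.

MPC = ΔC/ΔYd = (351.2 − 279)/(684 − 589) = 72.2/95 = 0.76.
Spending multiplier = 1/(1 − c + m) = 1/(1 − 0.76 + 0.21) = 1/0.45 ≈ 2.222.
ΔY = k × ΔG = (−€248 million) / 0.45 ≈ −€551 million.

−€551 million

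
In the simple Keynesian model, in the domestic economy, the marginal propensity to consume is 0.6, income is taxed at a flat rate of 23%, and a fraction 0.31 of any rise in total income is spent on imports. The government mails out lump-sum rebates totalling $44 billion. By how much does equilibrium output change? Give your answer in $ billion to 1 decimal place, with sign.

A lump-sum tax change of −$44 billion shifts disposable income by +$44 billion; first-round consumption changes by −c × ΔT = −0.6 × (−$44 billion) = +$26.4 billion.
Expenditure multiplier = 1/(1 − c(1−t) + m) = 1/(1 − 0.6×0.77 + 0.31) = 1/0.848 ≈ 1.179.
The tax multiplier is −c × k ≈ −0.708, so ΔY = k × (−c·ΔT) = (+$26.4 billion) / 0.848 ≈ +$31.1 billion.

+$31.1 billion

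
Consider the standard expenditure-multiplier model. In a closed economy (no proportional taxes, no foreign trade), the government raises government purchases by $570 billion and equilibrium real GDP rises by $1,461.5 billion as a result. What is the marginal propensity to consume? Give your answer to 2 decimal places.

Implied spending multiplier k = ΔY/ΔG = 1,461.5/570 ≈ 2.564.
Since k = 1/(1 − MPC), MPC = 1 − 1/k = 1 − ΔG/ΔY = 1 − 570/1,461.5 ≈ 0.61.

0.61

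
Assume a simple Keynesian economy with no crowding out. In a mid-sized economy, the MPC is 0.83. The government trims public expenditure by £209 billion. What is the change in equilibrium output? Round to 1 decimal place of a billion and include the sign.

Expenditure multiplier = 1/(1 − MPC) = 1/(1 − 0.83) = 1/0.17 ≈ 5.882.
ΔY = k × ΔG = (−£209 billion) / 0.17 ≈ −£1,229.4 billion.

−£1,229.4 billion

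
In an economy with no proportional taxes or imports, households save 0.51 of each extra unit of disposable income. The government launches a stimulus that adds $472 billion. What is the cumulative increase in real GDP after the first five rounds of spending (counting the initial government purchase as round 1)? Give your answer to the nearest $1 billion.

MPC = 1 − MPS = 1 − 0.51 = 0.49.
Round 1 adds ΔG = $472 billion; each later round is MPC = 0.49 times the previous.
After 5 rounds: 472 + 231.28 + 113.3272 + 55.530328 + 27.20986072 = ΔG·(1 − c^5)/(1 − c) = 472 × (1 − 0.0282475249)/0.51 ≈ $899 billion.

$899 billion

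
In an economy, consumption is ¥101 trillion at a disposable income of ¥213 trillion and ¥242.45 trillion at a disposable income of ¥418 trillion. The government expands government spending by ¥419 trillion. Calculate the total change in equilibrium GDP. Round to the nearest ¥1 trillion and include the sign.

MPC = ΔC/ΔYd = (242.45 − 101)/(418 − 213) = 141.45/205 = 0.69.
Expenditure multiplier = 1/(1 − MPC) = 1/(1 − 0.69) = 1/0.31 ≈ 3.226.
ΔY = k × ΔG = (+¥419 trillion) / 0.31 ≈ +¥1,352 trillion.

+¥1,352 trillion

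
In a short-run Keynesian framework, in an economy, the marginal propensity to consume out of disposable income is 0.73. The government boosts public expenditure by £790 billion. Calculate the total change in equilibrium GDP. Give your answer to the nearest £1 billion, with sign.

Government-spending multiplier = 1/(1 − MPC) = 1/(1 − 0.73) = 1/0.27 ≈ 3.704.
ΔY = k × ΔG = (+£790 billion) / 0.27 ≈ +£2,926 billion.

+£2,926 billion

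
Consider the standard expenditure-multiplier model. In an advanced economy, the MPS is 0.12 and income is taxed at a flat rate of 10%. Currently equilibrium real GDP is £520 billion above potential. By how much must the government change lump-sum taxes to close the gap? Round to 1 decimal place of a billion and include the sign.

MPC = 1 − MPS = 1 − 0.12 = 0.88.
Spending multiplier = 1/(1 − c(1−t)) = 1/(1 − 0.88×0.9) = 1/0.208 ≈ 4.808.
Tax multiplier = −c·k = −0.88/0.208 ≈ −4.231. Need ΔY = −£520 billion, so ΔT = ΔY/(−c·k) = −(−£520 billion) × 0.208 / 0.88 ≈ +£122.9 billion.
The government should raise lump-sum taxes by £122.9 billion.

+£122.9 billion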